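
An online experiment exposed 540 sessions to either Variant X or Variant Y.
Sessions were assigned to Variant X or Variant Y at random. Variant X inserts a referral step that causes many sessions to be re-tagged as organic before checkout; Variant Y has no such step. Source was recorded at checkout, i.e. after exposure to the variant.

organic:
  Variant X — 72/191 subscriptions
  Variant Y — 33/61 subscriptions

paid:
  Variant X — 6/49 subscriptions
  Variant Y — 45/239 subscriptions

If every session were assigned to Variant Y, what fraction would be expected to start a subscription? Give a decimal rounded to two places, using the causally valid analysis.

Because the variant influences traffic source, traffic source is a post-treatment mediator, not a confounder. Stratifying on it would bias the estimate; the causal effect is the crude pooled difference.
So P(outcome | do(Variant Y)) is just the pooled rate for Variant Y: 78/300 = 0.260.

0.26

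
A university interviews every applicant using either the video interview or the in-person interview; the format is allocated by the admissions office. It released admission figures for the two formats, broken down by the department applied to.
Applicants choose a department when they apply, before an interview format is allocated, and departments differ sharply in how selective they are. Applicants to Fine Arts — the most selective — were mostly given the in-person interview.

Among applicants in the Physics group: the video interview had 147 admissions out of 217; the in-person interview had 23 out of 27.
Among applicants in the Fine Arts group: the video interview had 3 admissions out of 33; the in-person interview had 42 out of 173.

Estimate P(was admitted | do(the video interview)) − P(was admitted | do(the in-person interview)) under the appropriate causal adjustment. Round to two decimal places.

-0.16

the in-person interview is higher inside every department stratum but the video interview is higher in aggregate. Whether to stratify depends on how department relates to the interview format.
Here department is a common cause — it drives both which interview format a case falls under and the outcome. The crude comparison mixes populations; the stratum-specific rates are the causally relevant ones.
Adjusting over the population distribution of department: 0.542·(0.677−0.852) + 0.458·(0.091−0.243) = -0.164.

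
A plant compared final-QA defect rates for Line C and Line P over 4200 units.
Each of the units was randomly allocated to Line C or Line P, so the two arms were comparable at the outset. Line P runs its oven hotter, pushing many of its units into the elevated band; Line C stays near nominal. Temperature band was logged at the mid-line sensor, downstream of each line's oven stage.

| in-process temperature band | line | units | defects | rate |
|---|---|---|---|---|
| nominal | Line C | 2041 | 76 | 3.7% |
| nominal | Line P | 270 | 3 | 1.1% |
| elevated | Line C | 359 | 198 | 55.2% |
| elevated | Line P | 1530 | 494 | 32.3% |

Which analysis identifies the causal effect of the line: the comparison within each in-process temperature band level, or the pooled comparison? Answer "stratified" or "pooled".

pooled

The distribution of in-process temperature band is itself part of what the line does — it is an intermediate outcome. Holding it fixed would remove that part of the effect; the total effect is the pooled difference.
Pooled: Line C 11.4% vs Line P 27.6%; Line C is lower overall.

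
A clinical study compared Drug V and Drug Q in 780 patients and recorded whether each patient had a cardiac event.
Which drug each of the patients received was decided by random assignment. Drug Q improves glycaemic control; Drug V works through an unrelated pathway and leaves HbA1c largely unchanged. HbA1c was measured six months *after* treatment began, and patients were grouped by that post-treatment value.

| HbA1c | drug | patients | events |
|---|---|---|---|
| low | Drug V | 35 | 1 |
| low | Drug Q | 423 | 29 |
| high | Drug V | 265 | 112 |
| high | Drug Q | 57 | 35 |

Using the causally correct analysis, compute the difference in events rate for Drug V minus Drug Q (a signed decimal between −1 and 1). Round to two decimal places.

+0.24

The HbA1c-specific comparison favours Drug V throughout, but the pooled figures favour Drug Q. The question is whether to condition on HbA1c.
HbA1c is recorded after the drug and is itself shifted by it — it sits on the causal path from drug to outcome. Conditioning on a mediator would strip out part of the effect we want; the pooled comparison gives the total causal effect.
The causal difference is the pooled difference: 0.377 − 0.133 = +0.243.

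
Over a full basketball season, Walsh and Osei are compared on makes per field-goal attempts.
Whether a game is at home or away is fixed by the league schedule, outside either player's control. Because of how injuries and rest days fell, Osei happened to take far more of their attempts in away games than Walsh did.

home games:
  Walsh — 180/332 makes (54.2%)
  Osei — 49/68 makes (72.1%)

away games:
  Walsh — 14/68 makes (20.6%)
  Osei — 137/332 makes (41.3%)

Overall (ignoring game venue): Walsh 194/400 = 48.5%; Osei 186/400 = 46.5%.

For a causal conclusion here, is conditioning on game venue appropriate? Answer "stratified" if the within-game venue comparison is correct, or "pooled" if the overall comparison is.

Since game venue is a pre-existing factor (not a product of the player) and it affects the outcome on its own, it is a confounder. The stratified rates, not the pooled rate, identify the causal effect.
Within each level — home games: 54.2% vs 72.1%; away games: 20.6% vs 41.3% — Osei is higher every time.

stratified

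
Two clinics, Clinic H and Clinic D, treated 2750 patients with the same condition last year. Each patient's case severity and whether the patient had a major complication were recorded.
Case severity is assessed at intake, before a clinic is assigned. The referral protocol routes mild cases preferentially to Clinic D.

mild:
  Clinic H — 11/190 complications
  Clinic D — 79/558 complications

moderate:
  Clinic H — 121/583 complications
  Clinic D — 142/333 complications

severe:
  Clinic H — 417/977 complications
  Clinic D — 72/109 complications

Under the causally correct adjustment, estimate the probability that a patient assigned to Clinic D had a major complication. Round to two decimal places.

Nothing the clinic does changes case severity; the imbalance is an allocation artefact. With case severity also predicting the outcome, the pooled figure is confounded, and the within-stratum comparison is the causal one.
Standardising Clinic D to the population case severity mix: 0.272·79/558 + 0.333·142/333 + 0.395·72/109 = 0.441.

0.44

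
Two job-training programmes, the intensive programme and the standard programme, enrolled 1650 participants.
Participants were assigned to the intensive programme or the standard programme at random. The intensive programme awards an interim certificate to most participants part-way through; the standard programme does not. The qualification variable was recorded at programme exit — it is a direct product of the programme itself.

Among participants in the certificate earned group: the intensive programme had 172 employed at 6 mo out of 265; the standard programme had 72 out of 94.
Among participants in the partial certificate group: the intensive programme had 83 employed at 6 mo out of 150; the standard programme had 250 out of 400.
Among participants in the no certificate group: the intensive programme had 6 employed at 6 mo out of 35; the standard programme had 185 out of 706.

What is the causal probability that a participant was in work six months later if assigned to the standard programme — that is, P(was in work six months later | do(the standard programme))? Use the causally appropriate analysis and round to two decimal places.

the standard programme is higher inside every qualification attained during the programme stratum but the intensive programme is higher in aggregate. Whether to stratify depends on how qualification attained during the programme relates to the programme.
Qualification attained during the programme is downstream of the programme. One should not condition on a consequence of treatment, so the overall rates are the right comparison.
So P(outcome | do(the standard programme)) is just the pooled rate for the standard programme: 507/1200 = 0.422.

0.42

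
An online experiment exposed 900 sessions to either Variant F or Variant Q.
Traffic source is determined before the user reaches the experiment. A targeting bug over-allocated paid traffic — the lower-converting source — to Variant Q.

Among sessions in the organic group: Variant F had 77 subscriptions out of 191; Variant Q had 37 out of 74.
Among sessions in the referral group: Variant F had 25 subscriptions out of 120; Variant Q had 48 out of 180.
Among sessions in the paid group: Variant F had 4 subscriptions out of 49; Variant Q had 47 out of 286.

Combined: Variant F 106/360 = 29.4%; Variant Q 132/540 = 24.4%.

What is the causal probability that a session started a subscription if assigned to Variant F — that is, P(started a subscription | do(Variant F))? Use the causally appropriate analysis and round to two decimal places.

Traffic source satisfies the back-door criterion: it is not a descendant of the variant, and it blocks the spurious path from variant to outcome. Adjusting for it (i.e., using the within-traffic source rates) gives the causal effect.
Standardising Variant F to the population traffic source mix: 0.294·77/191 + 0.333·25/120 + 0.372·4/49 = 0.219.

0.22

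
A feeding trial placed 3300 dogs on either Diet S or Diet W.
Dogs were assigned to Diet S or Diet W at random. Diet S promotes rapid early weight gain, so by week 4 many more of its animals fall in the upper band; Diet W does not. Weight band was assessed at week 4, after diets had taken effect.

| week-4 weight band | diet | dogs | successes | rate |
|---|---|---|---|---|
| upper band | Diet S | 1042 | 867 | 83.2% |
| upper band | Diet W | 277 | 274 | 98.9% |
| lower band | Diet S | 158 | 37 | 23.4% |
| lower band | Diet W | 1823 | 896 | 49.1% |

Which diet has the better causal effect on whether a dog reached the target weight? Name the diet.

Diet S

Within every week-4 weight band level Diet W has the higher rate, yet pooled Diet S does — Simpson's reversal.
Week-4 weight band is recorded after the diet and is itself shifted by it — it sits on the causal path from diet to outcome. Conditioning on a mediator would strip out part of the effect we want; the pooled comparison gives the total causal effect.
Pooled: Diet S 75.3% vs Diet W 55.7%; Diet S is higher overall.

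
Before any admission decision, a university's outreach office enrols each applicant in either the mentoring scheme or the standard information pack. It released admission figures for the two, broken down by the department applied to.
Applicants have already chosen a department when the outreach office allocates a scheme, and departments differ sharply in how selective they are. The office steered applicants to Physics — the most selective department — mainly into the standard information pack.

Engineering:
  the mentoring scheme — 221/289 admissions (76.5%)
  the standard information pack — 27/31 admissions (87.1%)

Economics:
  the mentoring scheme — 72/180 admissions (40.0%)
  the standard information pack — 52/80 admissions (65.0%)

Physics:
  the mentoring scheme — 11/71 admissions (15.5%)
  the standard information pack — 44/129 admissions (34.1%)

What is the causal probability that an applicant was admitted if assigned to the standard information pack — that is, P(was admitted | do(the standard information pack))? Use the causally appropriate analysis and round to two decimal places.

Department is set before the outreach scheme has any effect — it is not caused by the outreach scheme — and it independently drives the outcome. That makes it a confounder, so the causal comparison is within department levels.
Standardising the standard information pack to the population department mix: 0.410·27/31 + 0.333·52/80 + 0.256·44/129 = 0.661.

0.66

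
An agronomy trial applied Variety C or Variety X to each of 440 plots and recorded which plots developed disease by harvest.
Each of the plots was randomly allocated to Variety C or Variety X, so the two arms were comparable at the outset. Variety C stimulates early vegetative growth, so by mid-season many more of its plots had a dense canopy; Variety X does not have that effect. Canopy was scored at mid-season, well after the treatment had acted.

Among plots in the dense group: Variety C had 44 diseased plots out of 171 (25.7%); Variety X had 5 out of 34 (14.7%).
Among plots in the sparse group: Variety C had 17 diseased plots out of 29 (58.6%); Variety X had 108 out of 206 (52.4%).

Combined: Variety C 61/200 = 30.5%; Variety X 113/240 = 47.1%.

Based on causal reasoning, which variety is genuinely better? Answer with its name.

Stratifying would compare varietys among plots the varietys themselves sorted into mid-season canopy groups — a form of selection on an intermediate. The unconditioned pooled rates give the total causal effect.
Pooled: Variety C 30.5% vs Variety X 47.1%; Variety C is lower overall.

Variety C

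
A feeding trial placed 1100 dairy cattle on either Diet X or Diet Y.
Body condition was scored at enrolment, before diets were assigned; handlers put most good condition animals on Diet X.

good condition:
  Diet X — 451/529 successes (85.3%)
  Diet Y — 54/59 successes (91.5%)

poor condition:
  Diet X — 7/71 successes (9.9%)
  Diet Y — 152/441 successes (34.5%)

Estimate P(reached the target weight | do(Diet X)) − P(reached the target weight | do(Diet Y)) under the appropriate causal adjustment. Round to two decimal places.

Since starting body condition is a pre-existing factor (not a product of the diet) and it affects the outcome on its own, it is a confounder. The stratified rates, not the pooled rate, identify the causal effect.
Adjusting over the population distribution of starting body condition: 0.535·(0.853−0.915) + 0.465·(0.099−0.345) = -0.148.

-0.15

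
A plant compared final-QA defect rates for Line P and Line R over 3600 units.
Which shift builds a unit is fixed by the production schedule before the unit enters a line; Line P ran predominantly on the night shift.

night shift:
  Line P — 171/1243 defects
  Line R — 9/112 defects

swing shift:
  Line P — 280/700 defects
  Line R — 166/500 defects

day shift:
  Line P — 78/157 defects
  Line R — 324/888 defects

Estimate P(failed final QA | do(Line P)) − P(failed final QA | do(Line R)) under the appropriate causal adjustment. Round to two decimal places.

Since shift is a pre-existing factor (not a product of the line) and it affects the outcome on its own, it is a confounder. The stratified rates, not the pooled rate, identify the causal effect.
Adjusting over the population distribution of shift: 0.376·(0.138−0.080) + 0.333·(0.400−0.332) + 0.290·(0.497−0.365) = +0.083.

+0.08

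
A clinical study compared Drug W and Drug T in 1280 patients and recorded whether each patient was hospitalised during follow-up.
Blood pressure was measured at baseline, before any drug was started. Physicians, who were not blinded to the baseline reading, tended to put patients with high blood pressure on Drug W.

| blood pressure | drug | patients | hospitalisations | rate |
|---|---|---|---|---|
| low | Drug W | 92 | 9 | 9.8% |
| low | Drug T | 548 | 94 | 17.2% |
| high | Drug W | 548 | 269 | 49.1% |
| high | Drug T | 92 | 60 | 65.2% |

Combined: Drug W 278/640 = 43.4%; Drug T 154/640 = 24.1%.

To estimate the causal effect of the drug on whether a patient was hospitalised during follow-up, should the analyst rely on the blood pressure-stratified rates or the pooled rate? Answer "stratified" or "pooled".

stratified

The imbalance in blood pressure arose from how patients were allocated, not from anything the drug did; and blood pressure independently affects the outcome. The pooled gap is confounded — condition on blood pressure.
Within each level — low: 9.8% vs 17.2%; high: 49.1% vs 65.2% — Drug W is lower every time.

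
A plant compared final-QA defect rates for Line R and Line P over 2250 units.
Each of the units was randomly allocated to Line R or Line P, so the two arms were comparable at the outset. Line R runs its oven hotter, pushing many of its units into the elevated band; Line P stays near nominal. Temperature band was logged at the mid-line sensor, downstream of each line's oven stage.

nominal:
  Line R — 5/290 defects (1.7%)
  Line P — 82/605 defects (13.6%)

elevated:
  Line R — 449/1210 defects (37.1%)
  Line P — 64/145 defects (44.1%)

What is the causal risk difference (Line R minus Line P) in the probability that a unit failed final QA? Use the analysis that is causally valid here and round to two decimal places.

+0.11

In-process temperature band is recorded after the line and is itself shifted by it — it sits on the causal path from line to outcome. Conditioning on a mediator would strip out part of the effect we want; the pooled comparison gives the total causal effect.
The causal difference is the pooled difference: 0.303 − 0.195 = +0.108.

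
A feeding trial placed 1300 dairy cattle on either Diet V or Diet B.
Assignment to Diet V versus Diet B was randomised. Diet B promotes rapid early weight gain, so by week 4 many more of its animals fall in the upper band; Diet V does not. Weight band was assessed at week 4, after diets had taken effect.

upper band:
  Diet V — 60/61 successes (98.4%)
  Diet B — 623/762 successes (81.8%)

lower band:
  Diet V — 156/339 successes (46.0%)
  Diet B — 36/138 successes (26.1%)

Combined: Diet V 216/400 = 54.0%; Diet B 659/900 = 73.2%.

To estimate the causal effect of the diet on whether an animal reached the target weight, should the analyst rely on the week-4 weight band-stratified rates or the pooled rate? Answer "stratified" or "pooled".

The distribution of week-4 weight band is itself part of what the diet does — it is an intermediate outcome. Holding it fixed would remove that part of the effect; the total effect is the pooled difference.
Pooled: Diet V 54.0% vs Diet B 73.2%; Diet B is higher overall.

pooled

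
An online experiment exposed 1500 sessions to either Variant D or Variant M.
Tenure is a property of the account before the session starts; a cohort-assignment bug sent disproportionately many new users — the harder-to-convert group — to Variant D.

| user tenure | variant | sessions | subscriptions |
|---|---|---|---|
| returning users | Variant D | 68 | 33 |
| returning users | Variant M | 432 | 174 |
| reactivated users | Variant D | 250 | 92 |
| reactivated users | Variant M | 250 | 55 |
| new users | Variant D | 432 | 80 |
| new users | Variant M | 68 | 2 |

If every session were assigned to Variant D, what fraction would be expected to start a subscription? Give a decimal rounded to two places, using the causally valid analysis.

Within every user tenure level Variant D has the higher rate, yet pooled Variant M does — Simpson's reversal.
User tenure satisfies the back-door criterion: it is not a descendant of the variant, and it blocks the spurious path from variant to outcome. Adjusting for it (i.e., using the within-user tenure rates) gives the causal effect.
Standardising Variant D to the population user tenure mix: 0.333·33/68 + 0.333·92/250 + 0.333·80/432 = 0.346.

0.35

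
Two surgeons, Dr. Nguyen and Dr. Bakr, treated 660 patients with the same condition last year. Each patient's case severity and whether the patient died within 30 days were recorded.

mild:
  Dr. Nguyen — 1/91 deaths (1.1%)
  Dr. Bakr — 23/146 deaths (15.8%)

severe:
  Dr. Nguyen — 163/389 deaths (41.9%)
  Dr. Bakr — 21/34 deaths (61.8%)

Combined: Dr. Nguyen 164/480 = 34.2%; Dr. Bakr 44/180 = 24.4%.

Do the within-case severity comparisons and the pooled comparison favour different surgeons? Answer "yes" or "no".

yes

Within each case severity level (mild 1.1% vs 15.8%; severe 41.9% vs 61.8%), Dr. Nguyen has the lower rate every time. Pooled: 34.2% vs 24.4% — Dr. Bakr has the lower rate overall. The two comparisons disagree.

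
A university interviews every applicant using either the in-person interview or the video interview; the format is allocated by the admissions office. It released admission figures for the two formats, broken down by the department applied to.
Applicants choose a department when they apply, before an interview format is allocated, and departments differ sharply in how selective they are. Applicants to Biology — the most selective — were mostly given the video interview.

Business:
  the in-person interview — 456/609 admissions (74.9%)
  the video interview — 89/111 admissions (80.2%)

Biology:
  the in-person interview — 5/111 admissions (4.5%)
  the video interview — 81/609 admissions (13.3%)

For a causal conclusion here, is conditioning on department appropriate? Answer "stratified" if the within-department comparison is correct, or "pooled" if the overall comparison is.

Department satisfies the back-door criterion: it is not a descendant of the interview format, and it blocks the spurious path from interview format to outcome. Adjusting for it (i.e., using the within-department rates) gives the causal effect.
Within each level — Business: 74.9% vs 80.2%; Biology: 4.5% vs 13.3% — the video interview is higher every time.

stratified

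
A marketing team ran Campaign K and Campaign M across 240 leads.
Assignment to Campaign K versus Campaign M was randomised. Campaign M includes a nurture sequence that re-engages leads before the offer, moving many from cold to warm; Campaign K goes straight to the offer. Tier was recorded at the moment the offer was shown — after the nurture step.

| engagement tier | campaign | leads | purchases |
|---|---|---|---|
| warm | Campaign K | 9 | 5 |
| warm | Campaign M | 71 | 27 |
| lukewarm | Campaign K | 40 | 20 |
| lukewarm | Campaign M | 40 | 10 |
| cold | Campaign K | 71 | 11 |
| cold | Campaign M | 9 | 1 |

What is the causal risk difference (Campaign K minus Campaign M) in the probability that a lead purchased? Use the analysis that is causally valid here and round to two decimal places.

-0.02

Campaign K is higher inside every engagement tier stratum but Campaign M is higher in aggregate. Whether to stratify depends on how engagement tier relates to the campaign.
Engagement tier is downstream of the campaign. One should not condition on a consequence of treatment, so the overall rates are the right comparison.
The causal difference is the pooled difference: 0.300 − 0.317 = -0.017.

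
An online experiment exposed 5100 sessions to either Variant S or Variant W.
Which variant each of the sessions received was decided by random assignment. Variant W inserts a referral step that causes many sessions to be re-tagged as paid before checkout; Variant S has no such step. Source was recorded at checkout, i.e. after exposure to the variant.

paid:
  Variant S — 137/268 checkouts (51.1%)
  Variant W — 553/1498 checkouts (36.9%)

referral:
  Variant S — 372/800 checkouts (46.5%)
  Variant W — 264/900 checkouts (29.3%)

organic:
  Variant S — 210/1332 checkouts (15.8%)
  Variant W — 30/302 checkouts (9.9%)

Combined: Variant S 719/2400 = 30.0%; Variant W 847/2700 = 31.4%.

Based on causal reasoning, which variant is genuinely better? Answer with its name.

Variant W

Variant S is higher inside every traffic source stratum but Variant W is higher in aggregate. Whether to stratify depends on how traffic source relates to the variant.
Traffic source is recorded after the variant and is itself shifted by it — it sits on the causal path from variant to outcome. Conditioning on a mediator would strip out part of the effect we want; the pooled comparison gives the total causal effect.
Pooled: Variant S 30.0% vs Variant W 31.4%; Variant W is higher overall.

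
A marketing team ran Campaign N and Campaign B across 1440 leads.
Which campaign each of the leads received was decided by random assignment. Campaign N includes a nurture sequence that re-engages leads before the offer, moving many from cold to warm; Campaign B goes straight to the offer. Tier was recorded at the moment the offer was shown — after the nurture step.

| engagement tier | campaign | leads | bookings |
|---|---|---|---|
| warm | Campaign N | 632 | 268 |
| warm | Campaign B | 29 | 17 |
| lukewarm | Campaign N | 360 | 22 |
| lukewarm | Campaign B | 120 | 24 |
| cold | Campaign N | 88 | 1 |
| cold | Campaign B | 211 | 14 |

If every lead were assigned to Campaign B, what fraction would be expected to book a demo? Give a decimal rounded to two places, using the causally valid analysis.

0.15

Engagement tier here is a post-treatment variable shaped by the campaign; conditioning on it would introduce bias rather than remove it. The overall comparison is the causal one.
So P(outcome | do(Campaign B)) is just the pooled rate for Campaign B: 55/360 = 0.153.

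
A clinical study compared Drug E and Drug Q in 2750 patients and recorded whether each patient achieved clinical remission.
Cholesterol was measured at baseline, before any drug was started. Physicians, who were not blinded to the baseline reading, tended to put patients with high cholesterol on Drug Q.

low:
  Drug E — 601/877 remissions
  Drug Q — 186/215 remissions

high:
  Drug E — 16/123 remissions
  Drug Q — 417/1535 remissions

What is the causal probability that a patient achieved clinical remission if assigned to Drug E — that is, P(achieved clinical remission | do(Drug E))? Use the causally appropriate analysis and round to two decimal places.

0.35

Cholesterol satisfies the back-door criterion: it is not a descendant of the drug, and it blocks the spurious path from drug to outcome. Adjusting for it (i.e., using the within-cholesterol rates) gives the causal effect.
Standardising Drug E to the population cholesterol mix: 0.397·601/877 + 0.603·16/123 = 0.351.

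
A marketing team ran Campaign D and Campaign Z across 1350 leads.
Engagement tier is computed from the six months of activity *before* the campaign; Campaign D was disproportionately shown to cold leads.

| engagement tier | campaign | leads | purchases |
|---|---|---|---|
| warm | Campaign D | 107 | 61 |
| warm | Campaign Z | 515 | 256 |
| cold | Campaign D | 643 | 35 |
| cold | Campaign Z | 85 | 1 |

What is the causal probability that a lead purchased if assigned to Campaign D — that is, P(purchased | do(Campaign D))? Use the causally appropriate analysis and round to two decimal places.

0.29

Here engagement tier is a common cause — it drives both which campaign a case falls under and the outcome. The crude comparison mixes populations; the stratum-specific rates are the causally relevant ones.
Standardising Campaign D to the population engagement tier mix: 0.461·61/107 + 0.539·35/643 = 0.292.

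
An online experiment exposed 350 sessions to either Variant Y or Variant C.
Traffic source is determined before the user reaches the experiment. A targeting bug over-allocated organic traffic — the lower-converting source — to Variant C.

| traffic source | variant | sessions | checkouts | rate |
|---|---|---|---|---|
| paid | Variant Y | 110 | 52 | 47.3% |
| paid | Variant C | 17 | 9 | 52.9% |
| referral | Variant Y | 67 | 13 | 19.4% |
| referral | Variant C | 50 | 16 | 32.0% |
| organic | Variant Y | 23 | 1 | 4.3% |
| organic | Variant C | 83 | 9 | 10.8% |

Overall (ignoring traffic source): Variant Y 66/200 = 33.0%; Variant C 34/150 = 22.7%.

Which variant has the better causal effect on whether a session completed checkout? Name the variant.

Variant C

The traffic source-specific comparison favours Variant C throughout, but the pooled figures favour Variant Y. The question is whether to condition on traffic source.
Nothing the variant does changes traffic source; the imbalance is an allocation artefact. With traffic source also predicting the outcome, the pooled figure is confounded, and the within-stratum comparison is the causal one.
Within each level — paid: 47.3% vs 52.9%; referral: 19.4% vs 32.0%; organic: 4.3% vs 10.8% — Variant C is higher every time.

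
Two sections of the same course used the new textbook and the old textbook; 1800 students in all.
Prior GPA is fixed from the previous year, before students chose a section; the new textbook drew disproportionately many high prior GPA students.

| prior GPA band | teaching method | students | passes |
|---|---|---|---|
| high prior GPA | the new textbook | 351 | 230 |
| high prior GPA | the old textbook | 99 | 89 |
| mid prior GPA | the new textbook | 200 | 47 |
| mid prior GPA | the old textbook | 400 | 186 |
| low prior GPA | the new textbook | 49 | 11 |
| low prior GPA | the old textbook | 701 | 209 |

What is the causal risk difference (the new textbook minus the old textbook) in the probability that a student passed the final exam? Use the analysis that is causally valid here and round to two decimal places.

-0.17

The prior GPA band-specific comparison favours the old textbook throughout, but the pooled figures favour the new textbook. The question is whether to condition on prior GPA band.
Prior GPA band satisfies the back-door criterion: it is not a descendant of the teaching method, and it blocks the spurious path from teaching method to outcome. Adjusting for it (i.e., using the within-prior GPA band rates) gives the causal effect.
Adjusting over the population distribution of prior GPA band: 0.250·(0.655−0.899) + 0.333·(0.235−0.465) + 0.417·(0.224−0.298) = -0.168.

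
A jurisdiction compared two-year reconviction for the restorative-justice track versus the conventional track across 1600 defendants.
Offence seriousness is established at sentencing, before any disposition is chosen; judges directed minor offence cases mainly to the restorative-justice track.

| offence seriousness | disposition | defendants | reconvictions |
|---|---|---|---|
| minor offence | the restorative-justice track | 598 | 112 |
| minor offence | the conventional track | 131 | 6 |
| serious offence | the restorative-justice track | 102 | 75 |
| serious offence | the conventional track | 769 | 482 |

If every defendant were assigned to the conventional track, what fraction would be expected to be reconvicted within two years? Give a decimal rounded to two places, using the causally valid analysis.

0.36

Here offence seriousness is a common cause — it drives both which disposition a case falls under and the outcome. The crude comparison mixes populations; the stratum-specific rates are the causally relevant ones.
Standardising the conventional track to the population offence seriousness mix: 0.456·6/131 + 0.544·482/769 = 0.362.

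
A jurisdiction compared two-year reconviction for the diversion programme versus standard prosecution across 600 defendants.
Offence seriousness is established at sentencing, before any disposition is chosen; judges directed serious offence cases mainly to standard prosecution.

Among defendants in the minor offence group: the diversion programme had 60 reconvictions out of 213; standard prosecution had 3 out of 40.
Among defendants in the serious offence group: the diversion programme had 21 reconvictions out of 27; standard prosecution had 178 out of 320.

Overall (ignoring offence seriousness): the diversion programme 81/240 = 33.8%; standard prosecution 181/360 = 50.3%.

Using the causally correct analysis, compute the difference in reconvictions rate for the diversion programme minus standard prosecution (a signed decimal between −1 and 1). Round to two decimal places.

+0.22

The imbalance in offence seriousness arose from how defendants were allocated, not from anything the disposition did; and offence seriousness independently affects the outcome. The pooled gap is confounded — condition on offence seriousness.
Adjusting over the population distribution of offence seriousness: 0.422·(0.282−0.075) + 0.578·(0.778−0.556) = +0.215.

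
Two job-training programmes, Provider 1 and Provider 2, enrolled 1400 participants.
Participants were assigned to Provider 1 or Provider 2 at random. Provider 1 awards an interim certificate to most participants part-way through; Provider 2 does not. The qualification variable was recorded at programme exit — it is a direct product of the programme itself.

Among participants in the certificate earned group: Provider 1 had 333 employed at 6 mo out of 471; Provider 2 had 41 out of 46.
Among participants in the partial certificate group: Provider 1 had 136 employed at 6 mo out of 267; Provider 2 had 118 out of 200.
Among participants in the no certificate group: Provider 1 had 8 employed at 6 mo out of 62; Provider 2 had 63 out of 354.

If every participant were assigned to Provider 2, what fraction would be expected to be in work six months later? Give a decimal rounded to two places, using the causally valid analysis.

The qualification attained during the programme-specific comparison favours Provider 2 throughout, but the pooled figures favour Provider 1. The question is whether to condition on qualification attained during the programme.
Qualification attained during the programme here is a post-treatment variable shaped by the programme; conditioning on it would introduce bias rather than remove it. The overall comparison is the causal one.
So P(outcome | do(Provider 2)) is just the pooled rate for Provider 2: 222/600 = 0.370.

0.37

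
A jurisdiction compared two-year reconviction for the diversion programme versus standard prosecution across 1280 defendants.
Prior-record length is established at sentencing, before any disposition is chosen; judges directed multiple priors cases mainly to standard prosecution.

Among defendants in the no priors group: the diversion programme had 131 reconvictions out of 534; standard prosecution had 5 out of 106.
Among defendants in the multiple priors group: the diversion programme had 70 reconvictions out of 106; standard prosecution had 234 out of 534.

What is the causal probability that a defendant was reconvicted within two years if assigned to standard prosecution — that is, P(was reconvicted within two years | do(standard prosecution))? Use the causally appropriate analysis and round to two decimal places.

0.24

Prior-record length is set before the disposition has any effect — it is not caused by the disposition — and it independently drives the outcome. That makes it a confounder, so the causal comparison is within prior-record length levels.
Standardising standard prosecution to the population prior-record length mix: 0.500·5/106 + 0.500·234/534 = 0.243.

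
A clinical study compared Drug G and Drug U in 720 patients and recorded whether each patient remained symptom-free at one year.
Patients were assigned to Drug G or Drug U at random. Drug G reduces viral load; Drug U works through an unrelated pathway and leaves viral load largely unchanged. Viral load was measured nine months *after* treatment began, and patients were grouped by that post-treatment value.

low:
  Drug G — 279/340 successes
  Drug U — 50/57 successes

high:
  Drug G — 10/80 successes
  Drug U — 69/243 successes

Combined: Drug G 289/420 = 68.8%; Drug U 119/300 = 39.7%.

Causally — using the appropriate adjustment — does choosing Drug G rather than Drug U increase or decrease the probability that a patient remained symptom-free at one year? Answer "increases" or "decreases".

The viral load-specific comparison favours Drug U throughout, but the pooled figures favour Drug G. The question is whether to condition on viral load.
Viral load is downstream of the drug. One should not condition on a consequence of treatment, so the overall rates are the right comparison.
Pooled: Drug G 68.8% vs Drug U 39.7%; Drug G is higher overall.

increases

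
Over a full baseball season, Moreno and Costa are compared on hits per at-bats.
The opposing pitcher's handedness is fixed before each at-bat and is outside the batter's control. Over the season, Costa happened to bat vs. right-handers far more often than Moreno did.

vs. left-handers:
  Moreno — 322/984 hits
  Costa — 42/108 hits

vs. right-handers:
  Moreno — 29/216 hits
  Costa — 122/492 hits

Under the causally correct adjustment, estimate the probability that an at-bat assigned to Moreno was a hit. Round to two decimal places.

0.25

The pitcher handedness-specific comparison favours Costa throughout, but the pooled figures favour Moreno. The question is whether to condition on pitcher handedness.
Here pitcher handedness is a common cause — it drives both which player a case falls under and the outcome. The crude comparison mixes populations; the stratum-specific rates are the causally relevant ones.
Standardising Moreno to the population pitcher handedness mix: 0.607·322/984 + 0.393·29/216 = 0.251.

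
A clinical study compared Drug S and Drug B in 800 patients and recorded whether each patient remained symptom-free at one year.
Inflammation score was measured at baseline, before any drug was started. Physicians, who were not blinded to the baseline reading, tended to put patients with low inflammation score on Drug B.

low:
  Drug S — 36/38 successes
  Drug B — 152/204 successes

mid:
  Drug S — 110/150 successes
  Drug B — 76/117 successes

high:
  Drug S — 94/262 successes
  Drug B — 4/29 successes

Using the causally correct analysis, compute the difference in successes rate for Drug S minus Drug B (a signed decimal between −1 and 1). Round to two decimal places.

Since inflammation score is a pre-existing factor (not a product of the drug) and it affects the outcome on its own, it is a confounder. The stratified rates, not the pooled rate, identify the causal effect.
Adjusting over the population distribution of inflammation score: 0.302·(0.947−0.745) + 0.334·(0.733−0.650) + 0.364·(0.359−0.138) = +0.169.

+0.17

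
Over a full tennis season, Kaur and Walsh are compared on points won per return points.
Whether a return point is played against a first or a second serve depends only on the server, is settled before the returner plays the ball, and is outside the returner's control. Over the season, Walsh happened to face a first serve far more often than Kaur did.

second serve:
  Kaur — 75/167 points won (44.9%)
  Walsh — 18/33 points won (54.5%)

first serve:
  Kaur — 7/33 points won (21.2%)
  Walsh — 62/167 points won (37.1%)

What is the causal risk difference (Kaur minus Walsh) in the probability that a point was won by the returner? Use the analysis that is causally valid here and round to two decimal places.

-0.13

Within every serve type level Walsh has the higher rate, yet pooled Kaur does — Simpson's reversal.
The imbalance in serve type arose from how return points were allocated, not from anything the player did; and serve type independently affects the outcome. The pooled gap is confounded — condition on serve type.
Adjusting over the population distribution of serve type: 0.500·(0.449−0.545) + 0.500·(0.212−0.371) = -0.128.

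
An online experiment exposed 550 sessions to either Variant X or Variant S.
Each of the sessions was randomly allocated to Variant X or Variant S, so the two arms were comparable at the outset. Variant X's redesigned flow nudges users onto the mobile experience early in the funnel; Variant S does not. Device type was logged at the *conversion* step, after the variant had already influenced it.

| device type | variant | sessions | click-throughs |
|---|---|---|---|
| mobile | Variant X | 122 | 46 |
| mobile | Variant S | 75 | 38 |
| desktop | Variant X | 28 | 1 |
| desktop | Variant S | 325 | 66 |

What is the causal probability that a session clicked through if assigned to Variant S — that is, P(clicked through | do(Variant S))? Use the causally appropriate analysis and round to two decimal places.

0.26

Device type is downstream of the variant. One should not condition on a consequence of treatment, so the overall rates are the right comparison.
So P(outcome | do(Variant S)) is just the pooled rate for Variant S: 104/400 = 0.260.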